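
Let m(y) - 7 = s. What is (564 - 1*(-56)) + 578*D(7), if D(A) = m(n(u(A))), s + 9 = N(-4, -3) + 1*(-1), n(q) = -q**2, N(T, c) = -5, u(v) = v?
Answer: -4004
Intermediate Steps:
s = -15 (s = -9 + (-5 + 1*(-1)) = -9 + (-5 - 1) = -9 - 6 = -15)
m(y) = -8 (m(y) = 7 - 15 = -8)
D(A) = -8
(564 - 1*(-56)) + 578*D(7) = (564 - 1*(-56)) + 578*(-8) = (564 + 56) - 4624 = 620 - 4624 = -4004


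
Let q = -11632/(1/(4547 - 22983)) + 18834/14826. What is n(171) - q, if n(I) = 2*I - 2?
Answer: -529899063991/2471 ≈ -2.1445e+8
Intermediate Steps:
n(I) = -2 + 2*I
q = 529899904131/2471 (q = -11632/(1/(-18436)) + 18834*(1/14826) = -11632/(-1/18436) + 3139/2471 = -11632*(-18436) + 3139/2471 = 214447552 + 3139/2471 = 529899904131/2471 ≈ 2.1445e+8)
n(171) - q = (-2 + 2*171) - 1*529899904131/2471 = (-2 + 342) - 529899904131/2471 = 340 - 529899904131/2471 = -529899063991/2471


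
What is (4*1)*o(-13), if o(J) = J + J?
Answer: -104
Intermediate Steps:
o(J) = 2*J
(4*1)*o(-13) = (4*1)*(2*(-13)) = 4*(-26) = -104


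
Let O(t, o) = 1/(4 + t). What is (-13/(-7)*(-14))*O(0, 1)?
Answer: -13/2 ≈ -6.5000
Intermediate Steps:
(-13/(-7)*(-14))*O(0, 1) = (-13/(-7)*(-14))/(4 + 0) = (-13*(-⅐)*(-14))/4 = ((13/7)*(-14))*(¼) = -26*¼ = -13/2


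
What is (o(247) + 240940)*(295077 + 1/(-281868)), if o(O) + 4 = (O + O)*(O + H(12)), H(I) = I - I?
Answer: 15093943662484295/140934 ≈ 1.0710e+11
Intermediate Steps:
H(I) = 0
o(O) = -4 + 2*O² (o(O) = -4 + (O + O)*(O + 0) = -4 + (2*O)*O = -4 + 2*O²)
(o(247) + 240940)*(295077 + 1/(-281868)) = ((-4 + 2*247²) + 240940)*(295077 + 1/(-281868)) = ((-4 + 2*61009) + 240940)*(295077 - 1/281868) = ((-4 + 122018) + 240940)*(83172763835/281868) = (122014 + 240940)*(83172763835/281868) = 362954*(83172763835/281868) = 15093943662484295/140934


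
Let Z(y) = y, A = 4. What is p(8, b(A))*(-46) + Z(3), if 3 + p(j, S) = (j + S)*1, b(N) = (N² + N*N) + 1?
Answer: -1745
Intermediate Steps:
b(N) = 1 + 2*N² (b(N) = (N² + N²) + 1 = 2*N² + 1 = 1 + 2*N²)
p(j, S) = -3 + S + j (p(j, S) = -3 + (j + S)*1 = -3 + (S + j)*1 = -3 + (S + j) = -3 + S + j)
p(8, b(A))*(-46) + Z(3) = (-3 + (1 + 2*4²) + 8)*(-46) + 3 = (-3 + (1 + 2*16) + 8)*(-46) + 3 = (-3 + (1 + 32) + 8)*(-46) + 3 = (-3 + 33 + 8)*(-46) + 3 = 38*(-46) + 3 = -1748 + 3 = -1745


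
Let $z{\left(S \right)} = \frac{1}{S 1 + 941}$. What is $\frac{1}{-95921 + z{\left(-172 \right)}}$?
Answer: $- \frac{769}{73763248} \approx -1.0425 \cdot 10^{-5}$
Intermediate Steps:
$z{\left(S \right)} = \frac{1}{941 + S}$ ($z{\left(S \right)} = \frac{1}{S + 941} = \frac{1}{941 + S}$)
$\frac{1}{-95921 + z{\left(-172 \right)}} = \frac{1}{-95921 + \frac{1}{941 - 172}} = \frac{1}{-95921 + \frac{1}{769}} = \frac{1}{- \frac{73763248}{769}} = - \frac{769}{73763248}$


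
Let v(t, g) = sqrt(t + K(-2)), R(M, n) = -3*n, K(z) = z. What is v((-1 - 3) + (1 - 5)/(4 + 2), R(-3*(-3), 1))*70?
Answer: 140*I*sqrt(15)/3 ≈ 180.74*I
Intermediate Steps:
v(t, g) = sqrt(-2 + t) (v(t, g) = sqrt(t - 2) = sqrt(-2 + t))
v((-1 - 3) + (1 - 5)/(4 + 2), R(-3*(-3), 1))*70 = sqrt(-2 + ((-1 - 3) + (1 - 5)/(4 + 2)))*70 = sqrt(-2 + (-4 - 4/6))*70 = sqrt(-2 + (-4 - 4*1/6))*70 = sqrt(-2 + (-4 - 2/3))*70 = sqrt(-2 - 14/3)*70 = sqrt(-20/3)*70 = (2*I*sqrt(15)/3)*70 = 140*I*sqrt(15)/3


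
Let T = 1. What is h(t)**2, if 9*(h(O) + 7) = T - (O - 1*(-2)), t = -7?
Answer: 361/9 ≈ 40.111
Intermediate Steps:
h(O) = -64/9 - O/9 (h(O) = -7 + (1 - (O - 1*(-2)))/9 = -7 + (1 - (O + 2))/9 = -7 + (1 - (2 + O))/9 = -7 + (1 + (-2 - O))/9 = -7 + (-1 - O)/9 = -7 + (-1/9 - O/9) = -64/9 - O/9)
h(t)**2 = (-64/9 - 1/9*(-7))**2 = (-64/9 + 7/9)**2 = (-19/3)**2 = 361/9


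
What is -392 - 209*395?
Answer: -82947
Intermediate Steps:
-392 - 209*395 = -392 - 82555 = -82947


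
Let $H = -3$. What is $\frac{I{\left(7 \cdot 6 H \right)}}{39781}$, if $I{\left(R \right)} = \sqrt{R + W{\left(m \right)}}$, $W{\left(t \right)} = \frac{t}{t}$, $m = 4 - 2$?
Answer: $\frac{5 i \sqrt{5}}{39781} \approx 0.00028105 i$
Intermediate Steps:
$m = 2$
$W{\left(t \right)} = 1$
$I{\left(R \right)} = \sqrt{1 + R}$ ($I{\left(R \right)} = \sqrt{R + 1} = \sqrt{1 + R}$)
$\frac{I{\left(7 \cdot 6 H \right)}}{39781} = \frac{\sqrt{1 + 7 \cdot 6 \left(-3\right)}}{39781} = \sqrt{1 + 42 \left(-3\right)} \frac{1}{39781} = \sqrt{1 - 126} \cdot \frac{1}{39781} = \sqrt{-125} \cdot \frac{1}{39781} = 5 i \sqrt{5} \cdot \frac{1}{39781} = \frac{5 i \sqrt{5}}{39781}$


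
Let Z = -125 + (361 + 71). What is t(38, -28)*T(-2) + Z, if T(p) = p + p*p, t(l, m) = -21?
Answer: 265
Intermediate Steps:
T(p) = p + p²
Z = 307 (Z = -125 + 432 = 307)
t(38, -28)*T(-2) + Z = -(-42)*(1 - 2) + 307 = -(-42)*(-1) + 307 = -21*2 + 307 = -42 + 307 = 265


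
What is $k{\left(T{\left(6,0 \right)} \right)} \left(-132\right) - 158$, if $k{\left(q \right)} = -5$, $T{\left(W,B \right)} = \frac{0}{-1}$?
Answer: $502$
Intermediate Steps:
$T{\left(W,B \right)} = 0$ ($T{\left(W,B \right)} = 0 \left(-1\right) = 0$)
$k{\left(T{\left(6,0 \right)} \right)} \left(-132\right) - 158 = \left(-5\right) \left(-132\right) - 158 = 660 - 158 = 502$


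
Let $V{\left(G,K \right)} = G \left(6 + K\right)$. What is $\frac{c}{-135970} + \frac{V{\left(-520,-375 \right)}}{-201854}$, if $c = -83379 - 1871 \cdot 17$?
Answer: $- \frac{709792189}{6861522095} \approx -0.10345$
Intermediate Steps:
$c = -115186$ ($c = -83379 - 31807 = -115186$)
$\frac{c}{-135970} + \frac{V{\left(-520,-375 \right)}}{-201854} = - \frac{115186}{-135970} + \frac{\left(-520\right) \left(6 - 375\right)}{-201854} = \left(-115186\right) \left(- \frac{1}{135970}\right) + \left(-520\right) \left(-369\right) \left(- \frac{1}{201854}\right) = \frac{57593}{67985} + 191880 \left(- \frac{1}{201854}\right) = \frac{57593}{67985} - \frac{95940}{100927} = - \frac{709792189}{6861522095}$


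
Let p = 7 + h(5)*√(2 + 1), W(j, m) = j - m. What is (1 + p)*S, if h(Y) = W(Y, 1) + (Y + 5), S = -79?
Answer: -632 - 1106*√3 ≈ -2547.6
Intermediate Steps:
h(Y) = 4 + 2*Y (h(Y) = (Y - 1*1) + (Y + 5) = (Y - 1) + (5 + Y) = (-1 + Y) + (5 + Y) = 4 + 2*Y)
p = 7 + 14*√3 (p = 7 + (4 + 2*5)*√(2 + 1) = 7 + (4 + 10)*√3 = 7 + 14*√3 ≈ 31.249)
(1 + p)*S = (1 + (7 + 14*√3))*(-79) = (8 + 14*√3)*(-79) = -632 - 1106*√3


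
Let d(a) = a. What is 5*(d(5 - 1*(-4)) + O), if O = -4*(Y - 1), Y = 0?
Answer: 65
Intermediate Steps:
O = 4 (O = -4*(0 - 1) = -4*(-1) = 4)
5*(d(5 - 1*(-4)) + O) = 5*((5 - 1*(-4)) + 4) = 5*((5 + 4) + 4) = 5*(9 + 4) = 5*13 = 65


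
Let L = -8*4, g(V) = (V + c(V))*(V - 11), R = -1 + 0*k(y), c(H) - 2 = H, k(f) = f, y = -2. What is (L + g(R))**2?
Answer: 1024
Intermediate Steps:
c(H) = 2 + H
R = -1 (R = -1 + 0*(-2) = -1 + 0 = -1)
g(V) = (-11 + V)*(2 + 2*V) (g(V) = (V + (2 + V))*(V - 11) = (2 + 2*V)*(-11 + V) = (-11 + V)*(2 + 2*V))
L = -32
(L + g(R))**2 = (-32 + (-22 - 20*(-1) + 2*(-1)**2))**2 = (-32 + (-22 + 20 + 2*1))**2 = (-32 + (-22 + 20 + 2))**2 = (-32 + 0)**2 = (-32)**2 = 1024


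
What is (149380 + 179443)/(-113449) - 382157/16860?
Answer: -48899285273/1912750140 ≈ -25.565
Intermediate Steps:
(149380 + 179443)/(-113449) - 382157/16860 = 328823*(-1/113449) - 382157*1/16860 = -328823/113449 - 382157/16860 = -48899285273/1912750140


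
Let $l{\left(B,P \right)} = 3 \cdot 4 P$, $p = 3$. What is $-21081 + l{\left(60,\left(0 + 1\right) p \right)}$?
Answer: $-21045$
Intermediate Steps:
$l{\left(B,P \right)} = 12 P$
$-21081 + l{\left(60,\left(0 + 1\right) p \right)} = -21081 + 12 \left(0 + 1\right) 3 = -21081 + 12 \cdot 1 \cdot 3 = -21081 + 12 \cdot 3 = -21081 + 36 = -21045$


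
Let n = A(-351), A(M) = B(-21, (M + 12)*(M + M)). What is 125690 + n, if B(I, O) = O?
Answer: 363668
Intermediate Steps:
A(M) = 2*M*(12 + M) (A(M) = (M + 12)*(M + M) = (12 + M)*(2*M) = 2*M*(12 + M))
n = 237978 (n = 2*(-351)*(12 - 351) = 2*(-351)*(-339) = 237978)
125690 + n = 125690 + 237978 = 363668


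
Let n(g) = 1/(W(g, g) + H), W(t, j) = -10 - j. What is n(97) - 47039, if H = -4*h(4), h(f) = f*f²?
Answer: -17075158/363 ≈ -47039.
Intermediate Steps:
h(f) = f³
H = -256 (H = -4*4³ = -4*64 = -256)
n(g) = 1/(-266 - g) (n(g) = 1/((-10 - g) - 256) = 1/(-266 - g))
n(97) - 47039 = -1/(266 + 97) - 47039 = -1/363 - 47039 = -17075158/363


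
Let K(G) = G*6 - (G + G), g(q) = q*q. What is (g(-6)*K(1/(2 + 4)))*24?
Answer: 576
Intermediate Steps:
g(q) = q²
K(G) = 4*G (K(G) = 6*G - 2*G = 4*G)
(g(-6)*K(1/(2 + 4)))*24 = ((-6)²*(4/(2 + 4)))*24 = (36*(4/6))*24 = (36*(4*(⅙)))*24 = (36*(⅔))*24 = 24*24 = 576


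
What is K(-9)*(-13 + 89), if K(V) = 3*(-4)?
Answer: -912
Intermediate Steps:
K(V) = -12
K(-9)*(-13 + 89) = -12*(-13 + 89) = -12*76 = -912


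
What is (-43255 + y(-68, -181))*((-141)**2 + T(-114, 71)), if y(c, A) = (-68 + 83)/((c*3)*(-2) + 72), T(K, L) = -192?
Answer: -27252706551/32 ≈ -8.5165e+8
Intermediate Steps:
y(c, A) = 15/(72 - 6*c) (y(c, A) = 15/((3*c)*(-2) + 72) = 15/(-6*c + 72) = 15/(72 - 6*c))
(-43255 + y(-68, -181))*((-141)**2 + T(-114, 71)) = (-43255 - 5/(-24 + 2*(-68)))*((-141)**2 - 192) = (-43255 - 5/(-24 - 136))*(19881 - 192) = (-43255 - 5/(-160))*19689 = (-43255 - 5*(-1/160))*19689 = (-43255 + 1/32)*19689 = -1384159/32*19689 = -27252706551/32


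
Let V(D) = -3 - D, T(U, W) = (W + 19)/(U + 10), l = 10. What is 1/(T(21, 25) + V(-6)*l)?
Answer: 31/974 ≈ 0.031828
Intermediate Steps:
T(U, W) = (19 + W)/(10 + U)
1/(T(21, 25) + V(-6)*l) = 1/((19 + 25)/(10 + 21) + (-3 - 1*(-6))*10) = 1/(44/31 + (-3 + 6)*10) = 1/((1/31)*44 + 3*10) = 1/(44/31 + 30) = 1/(974/31) = 31/974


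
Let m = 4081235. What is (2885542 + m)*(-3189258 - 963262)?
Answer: -28929680828040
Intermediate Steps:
(2885542 + m)*(-3189258 - 963262) = (2885542 + 4081235)*(-3189258 - 963262) = 6966777*(-4152520) = -28929680828040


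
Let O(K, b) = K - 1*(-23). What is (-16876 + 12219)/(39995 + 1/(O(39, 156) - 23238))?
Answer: -107930632/926924119 ≈ -0.11644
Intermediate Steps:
O(K, b) = 23 + K (O(K, b) = K + 23 = 23 + K)
(-16876 + 12219)/(39995 + 1/(O(39, 156) - 23238)) = (-16876 + 12219)/(39995 + 1/((23 + 39) - 23238)) = -4657/(39995 + 1/(62 - 23238)) = -4657/(39995 + 1/(-23176)) = -4657/(39995 - 1/23176) = -4657/926924119/23176 = -4657*23176/926924119 = -107930632/926924119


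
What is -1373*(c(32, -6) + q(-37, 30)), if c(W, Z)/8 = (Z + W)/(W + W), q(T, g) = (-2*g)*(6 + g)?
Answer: 11844871/4 ≈ 2.9612e+6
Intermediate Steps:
q(T, g) = -2*g*(6 + g)
c(W, Z) = 4*(W + Z)/W (c(W, Z) = 8*((Z + W)/(W + W)) = 8*((W + Z)/((2*W))) = 8*((W + Z)*(1/(2*W))) = 8*((W + Z)/(2*W)) = 4*(W + Z)/W)
-1373*(c(32, -6) + q(-37, 30)) = -1373*((4 + 4*(-6)/32) - 2*30*(6 + 30)) = -1373*((4 + 4*(-6)*(1/32)) - 2*30*36) = -1373*((4 - ¾) - 2160) = -1373*(13/4 - 2160) = -1373*(-8627/4) = 11844871/4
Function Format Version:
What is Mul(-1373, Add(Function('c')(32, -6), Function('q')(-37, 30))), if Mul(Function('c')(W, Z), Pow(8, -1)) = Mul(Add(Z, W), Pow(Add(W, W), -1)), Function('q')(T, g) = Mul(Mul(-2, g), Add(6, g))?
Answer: Rational(11844871, 4) ≈ 2.9612e+6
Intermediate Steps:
Function('q')(T, g) = Mul(-2, g, Add(6, g))
Function('c')(W, Z) = Mul(4, Pow(W, -1), Add(W, Z)) (Function('c')(W, Z) = Mul(8, Mul(Add(Z, W), Pow(Add(W, W), -1))) = Mul(8, Mul(Add(W, Z), Pow(Mul(2, W), -1))) = Mul(8, Mul(Add(W, Z), Mul(Rational(1, 2), Pow(W, -1)))) = Mul(8, Mul(Rational(1, 2), Pow(W, -1), Add(W, Z))) = Mul(4, Pow(W, -1), Add(W, Z)))
Mul(-1373, Add(Function('c')(32, -6), Function('q')(-37, 30))) = Mul(-1373, Add(Add(4, Mul(4, -6, Pow(32, -1))), Mul(-2, 30, Add(6, 30)))) = Mul(-1373, Add(Add(4, Mul(4, -6, Rational(1, 32))), Mul(-2, 30, 36))) = Mul(-1373, Add(Add(4, Rational(-3, 4)), -2160)) = Mul(-1373, Add(Rational(13, 4), -2160)) = Mul(-1373, Rational(-8627, 4)) = Rational(11844871, 4)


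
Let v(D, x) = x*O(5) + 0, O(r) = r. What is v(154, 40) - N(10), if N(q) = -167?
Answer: 367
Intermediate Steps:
v(D, x) = 5*x (v(D, x) = x*5 + 0 = 5*x + 0 = 5*x)
v(154, 40) - N(10) = 5*40 - 1*(-167) = 200 + 167 = 367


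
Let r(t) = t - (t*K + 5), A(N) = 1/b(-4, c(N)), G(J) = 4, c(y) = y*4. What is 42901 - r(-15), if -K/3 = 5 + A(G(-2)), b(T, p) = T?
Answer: 172539/4 ≈ 43135.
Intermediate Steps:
c(y) = 4*y
A(N) = -1/4 (A(N) = 1/(-4) = -1/4)
K = -57/4 (K = -3*(5 - 1/4) = -3*19/4 = -57/4 ≈ -14.250)
r(t) = -5 + 61*t/4 (r(t) = t - (t*(-57/4) + 5) = t - (-57*t/4 + 5) = t - (5 - 57*t/4) = t + (-5 + 57*t/4) = -5 + 61*t/4)
42901 - r(-15) = 42901 - (-5 + (61/4)*(-15)) = 42901 - (-5 - 915/4) = 42901 - 1*(-935/4) = 42901 + 935/4 = 172539/4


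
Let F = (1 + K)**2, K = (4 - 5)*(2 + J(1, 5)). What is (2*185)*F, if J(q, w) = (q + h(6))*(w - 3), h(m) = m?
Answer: 83250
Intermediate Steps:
J(q, w) = (-3 + w)*(6 + q) (J(q, w) = (q + 6)*(w - 3) = (6 + q)*(-3 + w) = (-3 + w)*(6 + q))
K = -16 (K = (4 - 5)*(2 + (-18 - 3*1 + 6*5 + 1*5)) = -(2 + (-18 - 3 + 30 + 5)) = -(2 + 14) = -1*16 = -16)
F = 225 (F = (1 - 16)**2 = (-15)**2 = 225)
(2*185)*F = (2*185)*225 = 370*225 = 83250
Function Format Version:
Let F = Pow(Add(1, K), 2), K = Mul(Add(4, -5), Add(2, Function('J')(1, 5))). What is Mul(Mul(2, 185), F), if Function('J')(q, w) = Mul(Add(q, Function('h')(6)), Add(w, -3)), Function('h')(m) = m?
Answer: 83250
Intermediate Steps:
Function('J')(q, w) = Mul(Add(-3, w), Add(6, q)) (Function('J')(q, w) = Mul(Add(q, 6), Add(w, -3)) = Mul(Add(6, q), Add(-3, w)) = Mul(Add(-3, w), Add(6, q)))
K = -16 (K = Mul(Add(4, -5), Add(2, Add(-18, Mul(-3, 1), Mul(6, 5), Mul(1, 5)))) = Mul(-1, Add(2, Add(-18, -3, 30, 5))) = Mul(-1, Add(2, 14)) = Mul(-1, 16) = -16)
F = 225 (F = Pow(Add(1, -16), 2) = Pow(-15, 2) = 225)
Mul(Mul(2, 185), F) = Mul(Mul(2, 185), 225) = Mul(370, 225) = 83250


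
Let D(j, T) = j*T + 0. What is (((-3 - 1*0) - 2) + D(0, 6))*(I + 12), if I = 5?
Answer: -85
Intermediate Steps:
D(j, T) = T*j (D(j, T) = T*j + 0 = T*j)
(((-3 - 1*0) - 2) + D(0, 6))*(I + 12) = (((-3 - 1*0) - 2) + 6*0)*(5 + 12) = (((-3 + 0) - 2) + 0)*17 = ((-3 - 2) + 0)*17 = (-5 + 0)*17 = -5*17 = -85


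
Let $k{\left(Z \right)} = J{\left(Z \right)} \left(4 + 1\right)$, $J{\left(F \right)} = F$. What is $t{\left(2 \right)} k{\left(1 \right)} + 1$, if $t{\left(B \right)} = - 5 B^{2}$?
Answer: $-99$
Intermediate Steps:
$k{\left(Z \right)} = 5 Z$ ($k{\left(Z \right)} = Z \left(4 + 1\right) = Z 5 = 5 Z$)
$t{\left(2 \right)} k{\left(1 \right)} + 1 = - 5 \cdot 2^{2} \cdot 5 \cdot 1 + 1 = \left(-5\right) 4 \cdot 5 + 1 = \left(-20\right) 5 + 1 = -100 + 1 = -99$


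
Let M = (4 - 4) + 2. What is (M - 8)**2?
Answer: 36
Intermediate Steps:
M = 2 (M = 0 + 2 = 2)
(M - 8)**2 = (2 - 8)**2 = (-6)**2 = 36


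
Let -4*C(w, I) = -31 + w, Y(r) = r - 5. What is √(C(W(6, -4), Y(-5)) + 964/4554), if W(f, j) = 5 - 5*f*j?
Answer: I*√53663830/1518 ≈ 4.8258*I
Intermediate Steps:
Y(r) = -5 + r
W(f, j) = 5 - 5*f*j
C(w, I) = 31/4 - w/4 (C(w, I) = -(-31 + w)/4 = 31/4 - w/4)
√(C(W(6, -4), Y(-5)) + 964/4554) = √((31/4 - (5 - 5*6*(-4))/4) + 964/4554) = √((31/4 - (5 + 120)/4) + 964*(1/4554)) = √((31/4 - ¼*125) + 482/2277) = √((31/4 - 125/4) + 482/2277) = √(-47/2 + 482/2277) = √(-106055/4554) = I*√53663830/1518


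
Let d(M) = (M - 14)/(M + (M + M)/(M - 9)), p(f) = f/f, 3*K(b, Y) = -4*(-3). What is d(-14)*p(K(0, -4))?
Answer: 46/21 ≈ 2.1905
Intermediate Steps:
K(b, Y) = 4 (K(b, Y) = (-4*(-3))/3 = (⅓)*12 = 4)
p(f) = 1
d(M) = (-14 + M)/(M + 2*M/(-9 + M)) (d(M) = (-14 + M)/(M + (2*M)/(-9 + M)) = (-14 + M)/(M + 2*M/(-9 + M)))
d(-14)*p(K(0, -4)) = ((126 + (-14)² - 23*(-14))/((-14)*(-7 - 14)))*1 = -1/14*(126 + 196 + 322)/(-21)*1 = -1/14*(-1/21)*644*1 = (46/21)*1 = 46/21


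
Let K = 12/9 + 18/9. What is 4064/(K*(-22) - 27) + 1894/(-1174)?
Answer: -7441751/176687 ≈ -42.118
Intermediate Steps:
K = 10/3 (K = 12*(1/9) + 18*(1/9) = 4/3 + 2 = 10/3 ≈ 3.3333)
4064/(K*(-22) - 27) + 1894/(-1174) = 4064/((10/3)*(-22) - 27) + 1894/(-1174) = 4064/(-220/3 - 27) + 1894*(-1/1174) = 4064/(-301/3) - 947/587 = 4064*(-3/301) - 947/587 = -12192/301 - 947/587 = -7441751/176687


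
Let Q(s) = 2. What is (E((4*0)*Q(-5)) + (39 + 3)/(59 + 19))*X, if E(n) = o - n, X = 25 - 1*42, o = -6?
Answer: 1207/13 ≈ 92.846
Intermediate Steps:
X = -17 (X = 25 - 42 = -17)
E(n) = -6 - n
(E((4*0)*Q(-5)) + (39 + 3)/(59 + 19))*X = ((-6 - 4*0*2) + (39 + 3)/(59 + 19))*(-17) = ((-6 - 0*2) + 42/78)*(-17) = ((-6 - 1*0) + 42*(1/78))*(-17) = ((-6 + 0) + 7/13)*(-17) = (-6 + 7/13)*(-17) = -71/13*(-17) = 1207/13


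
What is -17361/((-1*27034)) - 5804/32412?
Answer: 101449849/219056502 ≈ 0.46312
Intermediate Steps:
-17361/((-1*27034)) - 5804/32412 = -17361/(-27034) - 5804*1/32412 = -17361*(-1/27034) - 1451/8103 = 17361/27034 - 1451/8103 = 101449849/219056502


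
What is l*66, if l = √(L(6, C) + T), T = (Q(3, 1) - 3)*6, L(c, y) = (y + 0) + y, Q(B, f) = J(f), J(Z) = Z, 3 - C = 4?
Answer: 66*I*√14 ≈ 246.95*I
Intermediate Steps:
C = -1 (C = 3 - 1*4 = 3 - 4 = -1)
Q(B, f) = f
L(c, y) = 2*y (L(c, y) = y + y = 2*y)
T = -12 (T = (1 - 3)*6 = -2*6 = -12)
l = I*√14 (l = √(2*(-1) - 12) = √(-2 - 12) = √(-14) = I*√14 ≈ 3.7417*I)
l*66 = (I*√14)*66 = 66*I*√14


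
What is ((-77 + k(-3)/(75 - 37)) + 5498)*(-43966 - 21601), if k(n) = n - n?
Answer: -355438707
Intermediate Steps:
k(n) = 0
((-77 + k(-3)/(75 - 37)) + 5498)*(-43966 - 21601) = ((-77 + 0/(75 - 37)) + 5498)*(-43966 - 21601) = ((-77 + 0/38) + 5498)*(-65567) = ((-77 + (1/38)*0) + 5498)*(-65567) = ((-77 + 0) + 5498)*(-65567) = (-77 + 5498)*(-65567) = 5421*(-65567) = -355438707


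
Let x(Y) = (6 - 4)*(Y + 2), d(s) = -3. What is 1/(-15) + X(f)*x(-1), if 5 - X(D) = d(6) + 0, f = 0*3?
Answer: 239/15 ≈ 15.933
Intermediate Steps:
x(Y) = 4 + 2*Y (x(Y) = 2*(2 + Y) = 4 + 2*Y)
f = 0
X(D) = 8 (X(D) = 5 - (-3 + 0) = 5 - 1*(-3) = 5 + 3 = 8)
1/(-15) + X(f)*x(-1) = 1/(-15) + 8*(4 + 2*(-1)) = -1/15 + 8*(4 - 2) = -1/15 + 8*2 = -1/15 + 16 = 239/15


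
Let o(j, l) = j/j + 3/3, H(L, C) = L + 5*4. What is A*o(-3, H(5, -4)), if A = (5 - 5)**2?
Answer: 0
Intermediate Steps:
H(L, C) = 20 + L (H(L, C) = L + 20 = 20 + L)
o(j, l) = 2 (o(j, l) = 1 + 3*(1/3) = 1 + 1 = 2)
A = 0 (A = 0**2 = 0)
A*o(-3, H(5, -4)) = 0*2 = 0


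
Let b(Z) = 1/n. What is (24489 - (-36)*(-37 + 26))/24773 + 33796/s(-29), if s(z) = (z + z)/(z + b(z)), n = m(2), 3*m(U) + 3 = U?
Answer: 13396351625/718417 ≈ 18647.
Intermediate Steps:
m(U) = -1 + U/3
n = -1/3 (n = -1 + (1/3)*2 = -1 + 2/3 = -1/3 ≈ -0.33333)
b(Z) = -3 (b(Z) = 1/(-1/3) = -3)
s(z) = 2*z/(-3 + z) (s(z) = (z + z)/(z - 3) = (2*z)/(-3 + z) = 2*z/(-3 + z))
(24489 - (-36)*(-37 + 26))/24773 + 33796/s(-29) = (24489 - (-36)*(-37 + 26))/24773 + 33796/((2*(-29)/(-3 - 29))) = (24489 - (-36)*(-11))*(1/24773) + 33796/((2*(-29)/(-32))) = (24489 - 1*396)*(1/24773) + 33796/((2*(-29)*(-1/32))) = (24489 - 396)*(1/24773) + 33796/(29/16) = 24093*(1/24773) + 33796*(16/29) = 24093/24773 + 540736/29 = 13396351625/718417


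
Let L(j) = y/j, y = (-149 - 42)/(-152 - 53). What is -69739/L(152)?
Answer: -2173067240/191 ≈ -1.1377e+7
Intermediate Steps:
y = 191/205 (y = -191/(-205) = -191*(-1/205) = 191/205 ≈ 0.93171)
L(j) = 191/(205*j)
-69739/L(152) = -69739/((191/205)/152) = -69739/((191/205)*(1/152)) = -69739/191/31160 = -69739*31160/191 = -2173067240/191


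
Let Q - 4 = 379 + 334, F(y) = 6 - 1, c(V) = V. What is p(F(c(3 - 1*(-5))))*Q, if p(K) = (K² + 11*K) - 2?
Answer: 55926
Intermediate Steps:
F(y) = 5
p(K) = -2 + K² + 11*K
Q = 717 (Q = 4 + (379 + 334) = 4 + 713 = 717)
p(F(c(3 - 1*(-5))))*Q = (-2 + 5² + 11*5)*717 = (-2 + 25 + 55)*717 = 78*717 = 55926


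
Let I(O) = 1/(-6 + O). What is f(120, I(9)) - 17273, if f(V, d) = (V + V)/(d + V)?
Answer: -6234833/361 ≈ -17271.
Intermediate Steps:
f(V, d) = 2*V/(V + d) (f(V, d) = (2*V)/(V + d) = 2*V/(V + d))
f(120, I(9)) - 17273 = 2*120/(120 + 1/(-6 + 9)) - 17273 = 2*120/(120 + 1/3) - 17273 = 2*120/(361/3) - 17273 = 2*120*(3/361) - 17273 = 720/361 - 17273 = -6234833/361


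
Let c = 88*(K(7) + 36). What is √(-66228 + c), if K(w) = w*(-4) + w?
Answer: 6*I*√1803 ≈ 254.77*I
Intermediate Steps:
K(w) = -3*w (K(w) = -4*w + w = -3*w)
c = 1320 (c = 88*(-3*7 + 36) = 88*(-21 + 36) = 88*15 = 1320)
√(-66228 + c) = √(-66228 + 1320) = √(-64908) = 6*I*√1803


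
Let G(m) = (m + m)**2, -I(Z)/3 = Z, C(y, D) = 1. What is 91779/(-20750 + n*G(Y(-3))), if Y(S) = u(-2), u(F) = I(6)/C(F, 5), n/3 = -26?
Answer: -91779/121838 ≈ -0.75329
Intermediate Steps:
n = -78 (n = 3*(-26) = -78)
I(Z) = -3*Z
u(F) = -18 (u(F) = -3*6/1 = -18*1 = -18)
Y(S) = -18
G(m) = 4*m**2 (G(m) = (2*m)**2 = 4*m**2)
91779/(-20750 + n*G(Y(-3))) = 91779/(-20750 - 312*(-18)**2) = 91779/(-20750 - 312*324) = 91779/(-20750 - 78*1296) = 91779/(-20750 - 101088) = 91779/(-121838) = 91779*(-1/121838) = -91779/121838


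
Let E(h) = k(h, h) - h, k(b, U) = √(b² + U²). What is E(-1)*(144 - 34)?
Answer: 110 + 110*√2 ≈ 265.56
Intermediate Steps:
k(b, U) = √(U² + b²)
E(h) = -h + √2*√(h²) (E(h) = √(h² + h²) - h = √(2*h²) - h = √2*√(h²) - h = -h + √2*√(h²))
E(-1)*(144 - 34) = (-1*(-1) + √2*√((-1)²))*(144 - 34) = (1 + √2*√1)*110 = (1 + √2*1)*110 = (1 + √2)*110 = 110 + 110*√2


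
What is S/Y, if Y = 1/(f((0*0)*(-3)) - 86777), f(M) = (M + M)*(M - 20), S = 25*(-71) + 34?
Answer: 151078757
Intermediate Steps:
S = -1741 (S = -1775 + 34 = -1741)
f(M) = 2*M*(-20 + M) (f(M) = (2*M)*(-20 + M) = 2*M*(-20 + M))
Y = -1/86777 (Y = 1/(2*((0*0)*(-3))*(-20 + (0*0)*(-3)) - 86777) = 1/(2*(0*(-3))*(-20 + 0*(-3)) - 86777) = 1/(2*0*(-20 + 0) - 86777) = 1/(2*0*(-20) - 86777) = 1/(0 - 86777) = 1/(-86777) = -1/86777 ≈ -1.1524e-5)
S/Y = -1741/(-1/86777) = -1741*(-86777) = 151078757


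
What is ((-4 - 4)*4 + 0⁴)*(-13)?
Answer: 416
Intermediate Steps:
((-4 - 4)*4 + 0⁴)*(-13) = (-8*4 + 0)*(-13) = (-32 + 0)*(-13) = -32*(-13) = 416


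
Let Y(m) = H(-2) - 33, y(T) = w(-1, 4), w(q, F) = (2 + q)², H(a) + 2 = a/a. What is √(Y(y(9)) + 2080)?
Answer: √2046 ≈ 45.233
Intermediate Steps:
H(a) = -1 (H(a) = -2 + a/a = -2 + 1 = -1)
y(T) = 1 (y(T) = (2 - 1)² = 1² = 1)
Y(m) = -34 (Y(m) = -1 - 33 = -34)
√(Y(y(9)) + 2080) = √(-34 + 2080) = √2046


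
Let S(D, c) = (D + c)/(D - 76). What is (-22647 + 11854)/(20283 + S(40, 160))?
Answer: -97137/182497 ≈ -0.53227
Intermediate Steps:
S(D, c) = (D + c)/(-76 + D)
(-22647 + 11854)/(20283 + S(40, 160)) = (-22647 + 11854)/(20283 + (40 + 160)/(-76 + 40)) = -10793/(20283 + 200/(-36)) = -10793/(20283 - 1/36*200) = -10793/(20283 - 50/9) = -10793/182497/9 = -10793*9/182497 = -97137/182497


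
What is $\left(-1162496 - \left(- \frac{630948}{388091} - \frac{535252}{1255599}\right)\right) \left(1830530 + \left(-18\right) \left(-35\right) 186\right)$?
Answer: $- \frac{1103315011472838270882800}{487286671509} \approx -2.2642 \cdot 10^{12}$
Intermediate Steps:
$\left(-1162496 - \left(- \frac{630948}{388091} - \frac{535252}{1255599}\right)\right) \left(1830530 + \left(-18\right) \left(-35\right) 186\right) = \left(-1162496 - - \frac{999944161784}{487286671509}\right) \left(1830530 + 630 \cdot 186\right) = \left(-1162496 + \left(\frac{630948}{388091} + \frac{535252}{1255599}\right)\right) \left(1830530 + 117180\right) = \left(-1162496 + \frac{999944161784}{487286671509}\right) 1947710 = \left(- \frac{566467806538364680}{487286671509}\right) 1947710 = - \frac{1103315011472838270882800}{487286671509}$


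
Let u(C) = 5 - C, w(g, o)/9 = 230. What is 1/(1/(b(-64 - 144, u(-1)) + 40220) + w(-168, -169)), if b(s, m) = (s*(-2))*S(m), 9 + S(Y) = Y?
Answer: 38972/80672041 ≈ 0.00048309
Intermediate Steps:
w(g, o) = 2070 (w(g, o) = 9*230 = 2070)
S(Y) = -9 + Y
b(s, m) = -2*s*(-9 + m) (b(s, m) = (s*(-2))*(-9 + m) = (-2*s)*(-9 + m) = -2*s*(-9 + m))
1/(1/(b(-64 - 144, u(-1)) + 40220) + w(-168, -169)) = 1/(1/(2*(-64 - 144)*(9 - (5 - 1*(-1))) + 40220) + 2070) = 1/(1/(2*(-208)*(9 - (5 + 1)) + 40220) + 2070) = 1/(1/(2*(-208)*(9 - 1*6) + 40220) + 2070) = 1/(1/(2*(-208)*(9 - 6) + 40220) + 2070) = 1/(1/(2*(-208)*3 + 40220) + 2070) = 1/(1/(-1248 + 40220) + 2070) = 1/(1/38972 + 2070) = 1/(80672041/38972) = 38972/80672041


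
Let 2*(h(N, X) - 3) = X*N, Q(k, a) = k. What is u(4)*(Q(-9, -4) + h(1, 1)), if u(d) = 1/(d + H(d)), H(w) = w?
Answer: -11/16 ≈ -0.68750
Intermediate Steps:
h(N, X) = 3 + N*X/2 (h(N, X) = 3 + (X*N)/2 = 3 + (N*X)/2 = 3 + N*X/2)
u(d) = 1/(2*d) (u(d) = 1/(d + d) = 1/(2*d))
u(4)*(Q(-9, -4) + h(1, 1)) = ((½)/4)*(-9 + (3 + (½)*1*1)) = ((½)*(¼))*(-9 + (3 + ½)) = (-9 + 7/2)/8 = (⅛)*(-11/2) = -11/16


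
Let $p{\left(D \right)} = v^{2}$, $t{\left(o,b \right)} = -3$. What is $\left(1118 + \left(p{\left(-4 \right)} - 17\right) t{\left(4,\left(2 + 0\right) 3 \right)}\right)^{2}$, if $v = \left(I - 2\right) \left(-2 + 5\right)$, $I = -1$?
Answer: $857476$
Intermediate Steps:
$v = -9$ ($v = \left(-1 - 2\right) \left(-2 + 5\right) = \left(-3\right) 3 = -9$)
$p{\left(D \right)} = 81$ ($p{\left(D \right)} = \left(-9\right)^{2} = 81$)
$\left(1118 + \left(p{\left(-4 \right)} - 17\right) t{\left(4,\left(2 + 0\right) 3 \right)}\right)^{2} = \left(1118 + \left(81 - 17\right) \left(-3\right)\right)^{2} = \left(1118 + 64 \left(-3\right)\right)^{2} = \left(1118 - 192\right)^{2} = 926^{2} = 857476$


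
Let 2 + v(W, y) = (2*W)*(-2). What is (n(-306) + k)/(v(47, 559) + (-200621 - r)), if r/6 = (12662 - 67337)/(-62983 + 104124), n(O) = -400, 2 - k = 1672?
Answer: 28387290/2753745767 ≈ 0.010309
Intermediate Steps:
k = -1670 (k = 2 - 1*1672 = 2 - 1672 = -1670)
v(W, y) = -2 - 4*W (v(W, y) = -2 + (2*W)*(-2) = -2 - 4*W)
r = -328050/41141 (r = 6*((12662 - 67337)/(-62983 + 104124)) = 6*(-54675/41141) = -328050/41141 ≈ -7.9738)
(n(-306) + k)/(v(47, 559) + (-200621 - r)) = (-400 - 1670)/((-2 - 4*47) + (-200621 - 1*(-328050/41141))) = -2070/((-2 - 188) + (-200621 + 328050/41141)) = -2070/(-190 - 8253420511/41141) = -2070/(-8261237301/41141) = -2070*(-41141/8261237301) = 28387290/2753745767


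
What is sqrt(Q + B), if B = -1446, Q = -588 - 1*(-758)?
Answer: 2*I*sqrt(319) ≈ 35.721*I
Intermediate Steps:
Q = 170 (Q = -588 + 758 = 170)
sqrt(Q + B) = sqrt(170 - 1446) = sqrt(-1276) = 2*I*sqrt(319)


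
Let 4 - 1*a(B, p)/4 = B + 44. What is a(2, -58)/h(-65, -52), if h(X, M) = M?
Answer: 42/13 ≈ 3.2308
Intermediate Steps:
a(B, p) = -160 - 4*B (a(B, p) = 16 - 4*(B + 44) = 16 - 4*(44 + B) = 16 + (-176 - 4*B) = -160 - 4*B)
a(2, -58)/h(-65, -52) = (-160 - 4*2)/(-52) = (-160 - 8)*(-1/52) = -168*(-1/52) = 42/13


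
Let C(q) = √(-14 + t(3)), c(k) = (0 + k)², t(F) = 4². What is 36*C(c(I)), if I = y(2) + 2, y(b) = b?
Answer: 36*√2 ≈ 50.912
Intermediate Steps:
t(F) = 16
I = 4 (I = 2 + 2 = 4)
c(k) = k²
C(q) = √2 (C(q) = √(-14 + 16) = √2)
36*C(c(I)) = 36*√2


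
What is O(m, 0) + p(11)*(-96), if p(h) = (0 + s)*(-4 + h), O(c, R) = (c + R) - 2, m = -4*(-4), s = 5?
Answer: -3346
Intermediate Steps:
m = 16
O(c, R) = -2 + R + c (O(c, R) = (R + c) - 2 = -2 + R + c)
p(h) = -20 + 5*h (p(h) = (0 + 5)*(-4 + h) = 5*(-4 + h) = -20 + 5*h)
O(m, 0) + p(11)*(-96) = (-2 + 0 + 16) + (-20 + 5*11)*(-96) = 14 + (-20 + 55)*(-96) = 14 + 35*(-96) = 14 - 3360 = -3346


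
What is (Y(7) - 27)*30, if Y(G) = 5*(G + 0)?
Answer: 240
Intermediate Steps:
Y(G) = 5*G
(Y(7) - 27)*30 = (5*7 - 27)*30 = (35 - 27)*30 = 8*30 = 240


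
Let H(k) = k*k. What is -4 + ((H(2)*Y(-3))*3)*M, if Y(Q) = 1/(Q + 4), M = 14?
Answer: 164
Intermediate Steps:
Y(Q) = 1/(4 + Q)
H(k) = k**2
-4 + ((H(2)*Y(-3))*3)*M = -4 + ((2**2/(4 - 3))*3)*14 = -4 + ((4/1)*3)*14 = -4 + ((4*1)*3)*14 = -4 + (4*3)*14 = -4 + 12*14 = -4 + 168 = 164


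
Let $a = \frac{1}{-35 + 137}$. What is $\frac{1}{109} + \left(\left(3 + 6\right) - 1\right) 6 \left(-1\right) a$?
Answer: $- \frac{855}{1853} \approx -0.46141$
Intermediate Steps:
$a = \frac{1}{102} \approx 0.0098039$
$\frac{1}{109} + \left(\left(3 + 6\right) - 1\right) 6 \left(-1\right) a = \frac{1}{109} + \left(\left(3 + 6\right) - 1\right) 6 \left(-1\right) \frac{1}{102} = \frac{1}{109} + \left(9 - 1\right) 6 \left(-1\right) \frac{1}{102} = \frac{1}{109} + 8 \cdot 6 \left(-1\right) \frac{1}{102} = \frac{1}{109} + 48 \left(-1\right) \frac{1}{102} = \frac{1}{109} - \frac{8}{17} = - \frac{855}{1853}$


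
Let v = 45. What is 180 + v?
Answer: 225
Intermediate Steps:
180 + v = 180 + 45 = 225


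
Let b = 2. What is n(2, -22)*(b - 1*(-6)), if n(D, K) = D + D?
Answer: 32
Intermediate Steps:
n(D, K) = 2*D
n(2, -22)*(b - 1*(-6)) = (2*2)*(2 - 1*(-6)) = 4*(2 + 6) = 4*8 = 32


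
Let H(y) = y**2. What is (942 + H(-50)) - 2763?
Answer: 679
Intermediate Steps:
(942 + H(-50)) - 2763 = (942 + (-50)**2) - 2763 = (942 + 2500) - 2763 = 3442 - 2763 = 679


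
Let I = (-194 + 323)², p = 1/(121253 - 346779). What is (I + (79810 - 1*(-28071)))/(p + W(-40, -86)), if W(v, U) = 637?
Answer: 28082948572/143660061 ≈ 195.48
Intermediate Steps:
p = -1/225526 (p = 1/(-225526) = -1/225526 ≈ -4.4341e-6)
I = 16641 (I = 129² = 16641)
(I + (79810 - 1*(-28071)))/(p + W(-40, -86)) = (16641 + (79810 - 1*(-28071)))/(-1/225526 + 637) = (16641 + (79810 + 28071))/(143660061/225526) = (16641 + 107881)*(225526/143660061) = 124522*(225526/143660061) = 28082948572/143660061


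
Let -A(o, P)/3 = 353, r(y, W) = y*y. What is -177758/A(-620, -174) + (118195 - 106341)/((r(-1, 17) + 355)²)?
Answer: 11270445637/67106712 ≈ 167.95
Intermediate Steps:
r(y, W) = y²
A(o, P) = -1059 (A(o, P) = -3*353 = -1059)
-177758/A(-620, -174) + (118195 - 106341)/((r(-1, 17) + 355)²) = -177758/(-1059) + (118195 - 106341)/(((-1)² + 355)²) = -177758*(-1/1059) + 11854/((1 + 355)²) = 177758/1059 + 11854/(356²) = 177758/1059 + 11854/126736 = 177758/1059 + 11854*(1/126736) = 177758/1059 + 5927/63368 = 11270445637/67106712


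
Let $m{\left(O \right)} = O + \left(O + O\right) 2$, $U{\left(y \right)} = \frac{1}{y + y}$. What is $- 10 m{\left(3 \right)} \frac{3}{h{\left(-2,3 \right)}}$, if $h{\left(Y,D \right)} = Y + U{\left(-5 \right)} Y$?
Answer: $250$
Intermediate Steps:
$U{\left(y \right)} = \frac{1}{2 y}$
$h{\left(Y,D \right)} = \frac{9 Y}{10}$ ($h{\left(Y,D \right)} = Y + \frac{1}{2 \left(-5\right)} Y = Y + \frac{1}{2} \left(- \frac{1}{5}\right) Y = Y - \frac{Y}{10} = \frac{9 Y}{10}$)
$m{\left(O \right)} = 5 O$ ($m{\left(O \right)} = O + 2 O 2 = O + 4 O = 5 O$)
$- 10 m{\left(3 \right)} \frac{3}{h{\left(-2,3 \right)}} = - 10 \cdot 5 \cdot 3 \frac{3}{\frac{9}{10} \left(-2\right)} = \left(-10\right) 15 \frac{3}{- \frac{9}{5}} = - 150 \cdot 3 \left(- \frac{5}{9}\right) = \left(-150\right) \left(- \frac{5}{3}\right) = 250$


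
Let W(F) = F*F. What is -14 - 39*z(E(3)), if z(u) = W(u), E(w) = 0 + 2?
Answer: -170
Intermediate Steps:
E(w) = 2
W(F) = F**2
z(u) = u**2
-14 - 39*z(E(3)) = -14 - 39*2**2 = -14 - 39*4 = -14 - 156 = -170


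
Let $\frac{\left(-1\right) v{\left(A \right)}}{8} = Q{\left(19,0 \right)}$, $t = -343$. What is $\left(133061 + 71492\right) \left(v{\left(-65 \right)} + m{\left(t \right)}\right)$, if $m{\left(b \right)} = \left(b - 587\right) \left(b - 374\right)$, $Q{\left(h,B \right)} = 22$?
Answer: $136361984602$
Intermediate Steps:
$v{\left(A \right)} = -176$ ($v{\left(A \right)} = \left(-8\right) 22 = -176$)
$m{\left(b \right)} = \left(-587 + b\right) \left(-374 + b\right)$
$\left(133061 + 71492\right) \left(v{\left(-65 \right)} + m{\left(t \right)}\right) = \left(133061 + 71492\right) \left(-176 + \left(219538 + \left(-343\right)^{2} - -329623\right)\right) = 204553 \left(-176 + \left(219538 + 117649 + 329623\right)\right) = 204553 \left(-176 + 666810\right) = 204553 \cdot 666634 = 136361984602$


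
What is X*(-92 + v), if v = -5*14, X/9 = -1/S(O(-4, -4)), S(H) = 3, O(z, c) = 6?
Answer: 486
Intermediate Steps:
X = -3 (X = 9*(-1/3) = 9*(-1*⅓) = 9*(-⅓) = -3)
v = -70
X*(-92 + v) = -3*(-92 - 70) = -3*(-162) = 486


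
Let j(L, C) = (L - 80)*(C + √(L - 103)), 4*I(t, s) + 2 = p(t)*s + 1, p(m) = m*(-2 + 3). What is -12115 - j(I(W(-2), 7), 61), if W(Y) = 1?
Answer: -14653/2 + 157*I*√406/4 ≈ -7326.5 + 790.87*I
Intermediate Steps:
p(m) = m (p(m) = m*1 = m)
I(t, s) = -¼ + s*t/4 (I(t, s) = -½ + (t*s + 1)/4 = -½ + (s*t + 1)/4 = -½ + (1 + s*t)/4 = -½ + (¼ + s*t/4) = -¼ + s*t/4)
j(L, C) = (-80 + L)*(C + √(-103 + L))
-12115 - j(I(W(-2), 7), 61) = -12115 - (-80*61 - 80*√(-103 + (-¼ + (¼)*7*1)) + 61*(-¼ + (¼)*7*1) + (-¼ + (¼)*7*1)*√(-103 + (-¼ + (¼)*7*1))) = -12115 - (-4880 - 80*√(-103 + (-¼ + 7/4)) + 61*(-¼ + 7/4) + (-¼ + 7/4)*√(-103 + (-¼ + 7/4))) = -12115 - (-4880 - 80*√(-103 + 3/2) + 61*(3/2) + 3*√(-103 + 3/2)/2) = -12115 - (-4880 - 40*I*√406 + 183/2 + 3*√(-203/2)/2) = -12115 - (-4880 - 40*I*√406 + 183/2 + 3*(I*√406/2)/2) = -12115 - (-4880 - 40*I*√406 + 183/2 + 3*I*√406/4) = -12115 - (-9577/2 - 157*I*√406/4) = -12115 + (9577/2 + 157*I*√406/4) = -14653/2 + 157*I*√406/4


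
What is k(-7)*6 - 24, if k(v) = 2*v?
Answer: -108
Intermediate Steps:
k(-7)*6 - 24 = (2*(-7))*6 - 24 = -14*6 - 24 = -84 - 24 = -108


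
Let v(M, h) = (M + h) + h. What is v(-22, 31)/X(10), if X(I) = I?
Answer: 4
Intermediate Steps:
v(M, h) = M + 2*h
v(-22, 31)/X(10) = (-22 + 2*31)/10 = (-22 + 62)*(⅒) = 40*(⅒) = 4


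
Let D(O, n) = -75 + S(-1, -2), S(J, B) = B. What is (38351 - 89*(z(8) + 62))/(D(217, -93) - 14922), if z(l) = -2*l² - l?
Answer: -44937/14999 ≈ -2.9960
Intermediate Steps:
z(l) = -l - 2*l²
D(O, n) = -77 (D(O, n) = -75 - 2 = -77)
(38351 - 89*(z(8) + 62))/(D(217, -93) - 14922) = (38351 - 89*(-1*8*(1 + 2*8) + 62))/(-77 - 14922) = (38351 - 89*(-1*8*(1 + 16) + 62))/(-14999) = (38351 - 89*(-1*8*17 + 62))*(-1/14999) = (38351 - 89*(-136 + 62))*(-1/14999) = (38351 - 89*(-74))*(-1/14999) = (38351 + 6586)*(-1/14999) = 44937*(-1/14999) = -44937/14999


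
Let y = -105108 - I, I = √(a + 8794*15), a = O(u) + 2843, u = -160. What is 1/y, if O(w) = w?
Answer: -105108/11047557071 + √134593/11047557071 ≈ -9.4809e-6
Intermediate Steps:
a = 2683 (a = -160 + 2843 = 2683)
I = √134593 (I = √(2683 + 8794*15) = √(2683 + 131910) = √134593 ≈ 366.87)
y = -105108 - √134593 ≈ -1.0547e+5
1/y = 1/(-105108 - √134593)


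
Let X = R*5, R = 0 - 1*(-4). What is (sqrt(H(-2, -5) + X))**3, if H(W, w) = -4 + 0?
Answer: 64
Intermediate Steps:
H(W, w) = -4
R = 4 (R = 0 + 4 = 4)
X = 20 (X = 4*5 = 20)
(sqrt(H(-2, -5) + X))**3 = (sqrt(-4 + 20))**3 = (sqrt(16))**3 = 4**3 = 64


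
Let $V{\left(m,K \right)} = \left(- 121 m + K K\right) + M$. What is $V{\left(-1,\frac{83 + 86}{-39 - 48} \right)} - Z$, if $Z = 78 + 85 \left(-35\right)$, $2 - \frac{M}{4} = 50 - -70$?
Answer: $\frac{19299235}{7569} \approx 2549.8$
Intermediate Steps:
$M = -472$ ($M = 8 - 4 \left(50 - -70\right) = 8 - 4 \left(50 + 70\right) = 8 - 480 = -472$)
$V{\left(m,K \right)} = -472 + K^{2} - 121 m$ ($V{\left(m,K \right)} = \left(- 121 m + K K\right) - 472 = \left(- 121 m + K^{2}\right) - 472 = \left(K^{2} - 121 m\right) - 472 = -472 + K^{2} - 121 m$)
$Z = -2897$ ($Z = 78 - 2975 = -2897$)
$V{\left(-1,\frac{83 + 86}{-39 - 48} \right)} - Z = \left(-472 + \left(\frac{83 + 86}{-39 - 48}\right)^{2} - -121\right) - -2897 = \left(-472 + \left(\frac{169}{-87}\right)^{2} + 121\right) + 2897 = \left(-472 + \left(169 \left(- \frac{1}{87}\right)\right)^{2} + 121\right) + 2897 = \left(-472 + \left(- \frac{169}{87}\right)^{2} + 121\right) + 2897 = \left(-472 + \frac{28561}{7569} + 121\right) + 2897 = - \frac{2628158}{7569} + 2897 = \frac{19299235}{7569}$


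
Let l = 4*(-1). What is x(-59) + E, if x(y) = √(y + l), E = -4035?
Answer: -4035 + 3*I*√7 ≈ -4035.0 + 7.9373*I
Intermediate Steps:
l = -4
x(y) = √(-4 + y) (x(y) = √(y - 4) = √(-4 + y))
x(-59) + E = √(-4 - 59) - 4035 = √(-63) - 4035 = 3*I*√7 - 4035 = -4035 + 3*I*√7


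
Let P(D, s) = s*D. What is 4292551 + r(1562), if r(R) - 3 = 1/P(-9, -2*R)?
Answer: 120689448265/28116 ≈ 4.2926e+6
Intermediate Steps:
P(D, s) = D*s
r(R) = 3 + 1/(18*R) (r(R) = 3 + 1/(-(-18)*R) = 3 + 1/(18*R))
4292551 + r(1562) = 4292551 + (3 + (1/18)/1562) = 4292551 + (3 + (1/18)*(1/1562)) = 4292551 + (3 + 1/28116) = 4292551 + 84349/28116 = 120689448265/28116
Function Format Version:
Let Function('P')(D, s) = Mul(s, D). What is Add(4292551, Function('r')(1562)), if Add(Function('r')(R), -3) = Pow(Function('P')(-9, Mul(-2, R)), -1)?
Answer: Rational(120689448265, 28116) ≈ 4.2926e+6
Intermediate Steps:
Function('P')(D, s) = Mul(D, s)
Function('r')(R) = Add(3, Mul(Rational(1, 18), Pow(R, -1))) (Function('r')(R) = Add(3, Pow(Mul(-9, Mul(-2, R)), -1)) = Add(3, Pow(Mul(18, R), -1)) = Add(3, Mul(Rational(1, 18), Pow(R, -1))))
Add(4292551, Function('r')(1562)) = Add(4292551, Add(3, Mul(Rational(1, 18), Pow(1562, -1)))) = Add(4292551, Add(3, Mul(Rational(1, 18), Rational(1, 1562)))) = Add(4292551, Add(3, Rational(1, 28116))) = Add(4292551, Rational(84349, 28116)) = Rational(120689448265, 28116)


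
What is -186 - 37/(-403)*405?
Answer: -59973/403 ≈ -148.82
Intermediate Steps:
-186 - 37/(-403)*405 = -186 - 37*(-1/403)*405 = -186 + (37/403)*405 = -186 + 14985/403 = -59973/403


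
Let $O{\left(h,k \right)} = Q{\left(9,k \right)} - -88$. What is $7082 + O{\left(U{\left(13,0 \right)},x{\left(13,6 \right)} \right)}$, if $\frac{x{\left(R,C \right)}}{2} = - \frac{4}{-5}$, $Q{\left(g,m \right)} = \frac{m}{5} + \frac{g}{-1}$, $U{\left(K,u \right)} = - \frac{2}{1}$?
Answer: $\frac{179033}{25} \approx 7161.3$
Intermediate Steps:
$U{\left(K,u \right)} = -2$ ($U{\left(K,u \right)} = \left(-2\right) 1 = -2$)
$Q{\left(g,m \right)} = - g + \frac{m}{5}$ ($Q{\left(g,m \right)} = m \frac{1}{5} + g \left(-1\right) = \frac{m}{5} - g = - g + \frac{m}{5}$)
$x{\left(R,C \right)} = \frac{8}{5}$ ($x{\left(R,C \right)} = 2 \left(- \frac{4}{-5}\right) = 2 \left(\left(-4\right) \left(- \frac{1}{5}\right)\right) = 2 \cdot \frac{4}{5} = \frac{8}{5}$)
$O{\left(h,k \right)} = 79 + \frac{k}{5}$ ($O{\left(h,k \right)} = \left(\left(-1\right) 9 + \frac{k}{5}\right) - -88 = \left(-9 + \frac{k}{5}\right) + 88 = 79 + \frac{k}{5}$)
$7082 + O{\left(U{\left(13,0 \right)},x{\left(13,6 \right)} \right)} = 7082 + \left(79 + \frac{1}{5} \cdot \frac{8}{5}\right) = 7082 + \left(79 + \frac{8}{25}\right) = 7082 + \frac{1983}{25} = \frac{179033}{25}$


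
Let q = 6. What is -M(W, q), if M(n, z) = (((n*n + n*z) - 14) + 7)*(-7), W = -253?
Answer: 437388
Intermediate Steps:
M(n, z) = 49 - 7*n² - 7*n*z (M(n, z) = (((n² + n*z) - 14) + 7)*(-7) = ((-14 + n² + n*z) + 7)*(-7) = (-7 + n² + n*z)*(-7) = 49 - 7*n² - 7*n*z)
-M(W, q) = -(49 - 7*(-253)² - 7*(-253)*6) = -(49 - 7*64009 + 10626) = -(49 - 448063 + 10626) = -1*(-437388) = 437388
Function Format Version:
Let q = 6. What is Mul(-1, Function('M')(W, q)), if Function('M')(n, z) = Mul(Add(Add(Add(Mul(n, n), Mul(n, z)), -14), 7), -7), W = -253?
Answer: 437388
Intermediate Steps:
Function('M')(n, z) = Add(49, Mul(-7, Pow(n, 2)), Mul(-7, n, z)) (Function('M')(n, z) = Mul(Add(Add(Add(Pow(n, 2), Mul(n, z)), -14), 7), -7) = Mul(Add(Add(-14, Pow(n, 2), Mul(n, z)), 7), -7) = Mul(Add(-7, Pow(n, 2), Mul(n, z)), -7) = Add(49, Mul(-7, Pow(n, 2)), Mul(-7, n, z)))
Mul(-1, Function('M')(W, q)) = Mul(-1, Add(49, Mul(-7, Pow(-253, 2)), Mul(-7, -253, 6))) = Mul(-1, Add(49, Mul(-7, 64009), 10626)) = Mul(-1, Add(49, -448063, 10626)) = Mul(-1, -437388) = 437388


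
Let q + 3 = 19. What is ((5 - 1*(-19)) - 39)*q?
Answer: -240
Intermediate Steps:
q = 16 (q = -3 + 19 = 16)
((5 - 1*(-19)) - 39)*q = ((5 - 1*(-19)) - 39)*16 = ((5 + 19) - 39)*16 = (24 - 39)*16 = -15*16 = -240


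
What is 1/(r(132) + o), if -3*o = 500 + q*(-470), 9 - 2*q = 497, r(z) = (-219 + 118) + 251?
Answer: -3/114730 ≈ -2.6148e-5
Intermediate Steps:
r(z) = 150 (r(z) = -101 + 251 = 150)
q = -244 (q = 9/2 - 1/2*497 = 9/2 - 497/2 = -244)
o = -115180/3 (o = -(500 - 244*(-470))/3 = -(500 + 114680)/3 = -1/3*115180 = -115180/3 ≈ -38393.)
1/(r(132) + o) = 1/(150 - 115180/3) = 1/(-114730/3) = -3/114730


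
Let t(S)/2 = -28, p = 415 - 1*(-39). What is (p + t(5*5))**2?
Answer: 158404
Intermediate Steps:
p = 454 (p = 415 + 39 = 454)
t(S) = -56 (t(S) = 2*(-28) = -56)
(p + t(5*5))**2 = (454 - 56)**2 = 398**2 = 158404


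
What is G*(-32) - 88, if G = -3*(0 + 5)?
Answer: 392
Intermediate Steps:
G = -15 (G = -3*5 = -15)
G*(-32) - 88 = -15*(-32) - 88 = 480 - 88 = 392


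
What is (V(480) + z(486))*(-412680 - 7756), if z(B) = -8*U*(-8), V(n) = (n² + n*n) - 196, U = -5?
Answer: -193519963824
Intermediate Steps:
V(n) = -196 + 2*n² (V(n) = (n² + n²) - 196 = 2*n² - 196 = -196 + 2*n²)
z(B) = -320 (z(B) = -8*(-5)*(-8) = 40*(-8) = -320)
(V(480) + z(486))*(-412680 - 7756) = ((-196 + 2*480²) - 320)*(-412680 - 7756) = ((-196 + 2*230400) - 320)*(-420436) = ((-196 + 460800) - 320)*(-420436) = (460604 - 320)*(-420436) = 460284*(-420436) = -193519963824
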